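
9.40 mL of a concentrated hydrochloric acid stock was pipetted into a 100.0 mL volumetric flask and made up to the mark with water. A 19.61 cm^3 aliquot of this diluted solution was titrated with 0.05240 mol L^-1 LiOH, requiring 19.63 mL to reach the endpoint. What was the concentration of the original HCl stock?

0.558 M

n(LiOH) = 0.05240 x 0.01963 = 0.001029 mol.
n(HCl) in the aliquot = 0.001029 mol.
[diluted HCl] = 0.001029 / 0.01961 = 0.05245 M.
Dilution factor = 100.0/9.400 = 10.64, so [stock] = 0.05245 x 10.64 = 0.558 M.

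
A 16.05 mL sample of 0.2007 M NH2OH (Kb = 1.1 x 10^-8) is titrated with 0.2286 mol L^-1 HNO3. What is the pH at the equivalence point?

n(NH2OH) = 0.2007 x 0.01605 = 0.003221 mol; V(HNO3) at equivalence = 0.003221/0.2286 = 0.01409 L.
At equivalence the base is fully converted to NH3OH+; total volume = 0.03014 L, so [NH3OH+] = 0.003221/0.03014 = 0.1069 M.
Ka(NH3OH+) = Kw/Kb = 1.0e-14 / 1.1 x 10^-8 = 9.09e-7.
[H^+] = sqrt(Ka x [NH3OH+]) = sqrt(9.09e-7 x 0.1069) = 0.000312 M.
pH = -log(0.000312) = 3.51.

3.51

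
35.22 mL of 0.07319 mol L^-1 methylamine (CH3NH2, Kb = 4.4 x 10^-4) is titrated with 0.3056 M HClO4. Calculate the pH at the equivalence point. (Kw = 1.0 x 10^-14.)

n(CH3NH2) = 0.07319 x 0.03522 = 0.002578 mol; V(HClO4) at equivalence = 0.002578/0.3056 = 0.008435 L.
At equivalence the base is fully converted to CH3NH3+; total volume = 0.04366 L, so [CH3NH3+] = 0.002578/0.04366 = 0.05905 M.
Ka(CH3NH3+) = Kw/Kb = 1.0e-14 / 4.4 x 10^-4 = 2.27e-11.
[H^+] = sqrt(Ka x [CH3NH3+]) = sqrt(2.27e-11 x 0.05905) = 1.16e-6 M.
pH = -log(1.16e-6) = 5.94.

5.94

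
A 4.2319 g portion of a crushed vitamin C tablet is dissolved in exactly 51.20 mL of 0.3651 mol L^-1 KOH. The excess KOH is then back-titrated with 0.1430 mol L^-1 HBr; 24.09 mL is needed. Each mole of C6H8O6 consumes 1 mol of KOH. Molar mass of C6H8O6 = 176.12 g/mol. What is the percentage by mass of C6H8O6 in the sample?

63.5%

Total n(KOH) added = 0.3651 x 0.05120 = 0.01869 mol.
n(HBr) used = 0.1430 x 0.02409 = 0.003445 mol, which equals the excess n(KOH).
So n(KOH) consumed by the sample = 0.01869 - 0.003445 = 0.01525 mol.
n(C6H8O6) = 0.01525 / 1 = 0.01525 mol.
mass C6H8O6 = 0.01525 x 176.12 = 2.686 g, so %C6H8O6 = 2.686/4.2319 x 100 = 63.5%.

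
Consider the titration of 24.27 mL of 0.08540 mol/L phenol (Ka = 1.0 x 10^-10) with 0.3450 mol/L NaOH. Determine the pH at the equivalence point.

n(C6H5OH) = 0.08540 x 0.02427 = 0.002073 mol; V(NaOH) at equivalence = 0.002073/0.3450 = 0.006008 L.
At equivalence all the acid is converted to C6H5O-; total volume = 0.02427 + 0.006008 = 0.03028 L, so [C6H5O-] = 0.002073/0.03028 = 0.06845 M.
Kb = Kw/Ka = 1.0e-14 / 1.0 x 10^-10 = 0.000100.
[OH^-] = sqrt(Kb x [C6H5O-]) = sqrt(0.000100 x 0.06845) = 0.00262 M.
pOH = 2.58, so pH = 14.00 - 2.58 = 11.42.

11.42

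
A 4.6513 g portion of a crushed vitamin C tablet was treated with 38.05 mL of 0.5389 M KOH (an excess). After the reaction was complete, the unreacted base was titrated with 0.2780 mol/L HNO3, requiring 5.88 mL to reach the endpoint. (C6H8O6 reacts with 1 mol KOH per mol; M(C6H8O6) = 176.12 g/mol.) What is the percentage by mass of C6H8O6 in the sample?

71.5%

Total n(KOH) added = 0.5389 x 0.03805 = 0.02051 mol.
n(HNO3) used = 0.2780 x 0.005880 = 0.001635 mol, which equals the excess n(KOH).
So n(KOH) consumed by the sample = 0.02051 - 0.001635 = 0.01887 mol.
n(C6H8O6) = 0.01887 / 1 = 0.01887 mol.
mass C6H8O6 = 0.01887 x 176.12 = 3.323 g, so %C6H8O6 = 3.323/4.6513 x 100 = 71.5%.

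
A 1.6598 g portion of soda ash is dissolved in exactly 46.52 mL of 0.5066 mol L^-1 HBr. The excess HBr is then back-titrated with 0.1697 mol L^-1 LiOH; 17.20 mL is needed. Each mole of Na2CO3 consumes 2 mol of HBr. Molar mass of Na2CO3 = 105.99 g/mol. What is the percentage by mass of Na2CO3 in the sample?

65.9%

Total n(HBr) added = 0.5066 x 0.04652 = 0.02357 mol.
n(LiOH) used = 0.1697 x 0.01720 = 0.002919 mol, which equals the excess n(HBr).
So n(HBr) consumed by the sample = 0.02357 - 0.002919 = 0.02065 mol.
n(Na2CO3) = 0.02065 / 2 = 0.01032 mol.
mass Na2CO3 = 0.01032 x 105.99 = 1.094 g, so %Na2CO3 = 1.094/1.6598 x 100 = 65.9%.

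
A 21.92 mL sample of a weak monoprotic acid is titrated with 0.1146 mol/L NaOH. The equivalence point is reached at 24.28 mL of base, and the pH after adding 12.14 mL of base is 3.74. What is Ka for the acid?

12.14 mL is half of the equivalence volume, so this is the half-equivalence point where [HA] = [A^-].
At half-equivalence pH = pKa, so pKa = 3.74.
Ka = 10^(-3.74) = 1.8 x 10^-4.

1.8 x 10^-4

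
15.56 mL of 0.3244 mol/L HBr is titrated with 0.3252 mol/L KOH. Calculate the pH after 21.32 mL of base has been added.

n(acid) = 0.3244 x 0.01556 = 0.005048 mol; n(KOH) added = 0.3252 x 0.02132 = 0.006933 mol.
Base is in excess by 0.006933 - 0.005048 = 0.001886 mol in a total volume of 0.03688 L.
[OH^-] = 0.001886/0.03688 = 0.05113 M, so pOH = 1.29 and pH = 14.00 - 1.29 = 12.71.

12.71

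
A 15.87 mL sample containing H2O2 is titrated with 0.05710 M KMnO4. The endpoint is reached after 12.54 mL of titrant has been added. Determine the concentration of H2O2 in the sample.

n(KMnO4) = 0.05710 x 0.01254 = 0.0007160 mol.
From the balanced equation, 2 mol KMnO4 reacts with 5 mol H2O2, so n(H2O2) = 0.0007160 x 5/2 = 0.001790 mol.
[H2O2] = 0.001790 / 0.01587 L = 0.113 M.

0.113 M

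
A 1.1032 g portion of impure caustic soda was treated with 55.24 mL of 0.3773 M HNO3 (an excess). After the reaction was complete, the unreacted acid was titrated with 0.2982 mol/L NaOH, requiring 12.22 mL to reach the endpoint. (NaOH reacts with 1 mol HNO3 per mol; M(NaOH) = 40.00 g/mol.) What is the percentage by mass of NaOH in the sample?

Total n(HNO3) added = 0.3773 x 0.05524 = 0.02084 mol.
n(NaOH) used = 0.2982 x 0.01222 = 0.003644 mol, which equals the excess n(HNO3).
So n(HNO3) consumed by the sample = 0.02084 - 0.003644 = 0.01720 mol.
n(NaOH) = 0.01720 / 1 = 0.01720 mol.
mass NaOH = 0.01720 x 40.00 = 0.6879 g, so %NaOH = 0.6879/1.1032 x 100 = 62.4%.

62.4%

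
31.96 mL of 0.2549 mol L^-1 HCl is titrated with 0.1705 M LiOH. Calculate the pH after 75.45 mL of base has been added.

n(acid) = 0.2549 x 0.03196 = 0.008147 mol; n(LiOH) added = 0.1705 x 0.07545 = 0.01286 mol.
Base is in excess by 0.01286 - 0.008147 = 0.004718 mol in a total volume of 0.1074 L.
[OH^-] = 0.004718/0.1074 = 0.04392 M, so pOH = 1.36 and pH = 14.00 - 1.36 = 12.64.

12.64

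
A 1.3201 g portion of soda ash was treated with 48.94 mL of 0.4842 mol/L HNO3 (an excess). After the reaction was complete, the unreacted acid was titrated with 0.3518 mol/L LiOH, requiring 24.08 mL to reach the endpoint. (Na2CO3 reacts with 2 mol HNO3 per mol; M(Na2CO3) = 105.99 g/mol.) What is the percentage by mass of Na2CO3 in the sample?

Total n(HNO3) added = 0.4842 x 0.04894 = 0.02370 mol.
n(LiOH) used = 0.3518 x 0.02408 = 0.008471 mol, which equals the excess n(HNO3).
So n(HNO3) consumed by the sample = 0.02370 - 0.008471 = 0.01523 mol.
n(Na2CO3) = 0.01523 / 2 = 0.007613 mol.
mass Na2CO3 = 0.007613 x 105.99 = 0.8069 g, so %Na2CO3 = 0.8069/1.3201 x 100 = 61.1%.

61.1%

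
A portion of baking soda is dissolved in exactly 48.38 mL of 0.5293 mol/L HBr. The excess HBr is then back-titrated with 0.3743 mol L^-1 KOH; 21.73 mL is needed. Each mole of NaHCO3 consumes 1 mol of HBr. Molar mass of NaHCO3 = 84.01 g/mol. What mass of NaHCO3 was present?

Total n(HBr) added = 0.5293 x 0.04838 = 0.02561 mol.
n(KOH) used = 0.3743 x 0.02173 = 0.008134 mol, which equals the excess n(HBr).
So n(HBr) consumed by the sample = 0.02561 - 0.008134 = 0.01747 mol.
n(NaHCO3) = 0.01747 / 1 = 0.01747 mol.
mass = 0.01747 mol x 84.01 g/mol = 1.47 g.

1.47 g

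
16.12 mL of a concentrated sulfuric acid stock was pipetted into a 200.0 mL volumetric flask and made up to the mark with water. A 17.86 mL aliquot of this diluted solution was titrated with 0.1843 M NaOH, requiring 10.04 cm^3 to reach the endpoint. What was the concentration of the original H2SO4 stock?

n(NaOH) = 0.1843 x 0.01004 = 0.001850 mol.
n(H2SO4) in the aliquot = 0.001850 x 1/2 = 0.0009252 mol.
[diluted H2SO4] = 0.0009252 / 0.01786 = 0.05180 M.
Dilution factor = 200.0/16.12 = 12.41, so [stock] = 0.05180 x 12.41 = 0.643 M.

0.643 M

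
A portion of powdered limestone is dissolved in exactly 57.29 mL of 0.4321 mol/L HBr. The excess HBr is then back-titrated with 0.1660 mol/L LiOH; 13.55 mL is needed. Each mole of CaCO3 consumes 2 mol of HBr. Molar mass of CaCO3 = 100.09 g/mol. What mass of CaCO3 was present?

Total n(HBr) added = 0.4321 x 0.05729 = 0.02476 mol.
n(LiOH) used = 0.1660 x 0.01355 = 0.002249 mol, which equals the excess n(HBr).
So n(HBr) consumed by the sample = 0.02476 - 0.002249 = 0.02251 mol.
n(CaCO3) = 0.02251 / 2 = 0.01125 mol.
mass = 0.01125 mol x 100.09 g/mol = 1.13 g.

1.13 g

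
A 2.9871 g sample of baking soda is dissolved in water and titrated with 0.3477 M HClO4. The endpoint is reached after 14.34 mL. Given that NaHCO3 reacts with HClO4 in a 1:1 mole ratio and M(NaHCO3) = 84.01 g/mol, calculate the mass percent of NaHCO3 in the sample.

14.0%

n(HClO4) = 0.3477 x 0.01434 = 0.004986 mol.
n(NaHCO3) = 0.004986 / 1 = 0.004986 mol.
mass of NaHCO3 = 0.004986 x 84.01 = 0.4189 g.
% purity = 0.4189 / 2.9871 x 100 = 14.0%.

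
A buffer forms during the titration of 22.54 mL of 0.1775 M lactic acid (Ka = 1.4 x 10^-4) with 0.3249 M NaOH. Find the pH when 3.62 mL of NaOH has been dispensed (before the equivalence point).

3.47

Initial n(HC3H5O3) = 0.1775 x 0.02254 = 0.004001 mol.
n(NaOH) added = 0.3249 x 0.003620 = 0.001176 mol, converting that many moles of HC3H5O3 to C3H5O3-.
Remaining n(HC3H5O3) = 0.002825 mol; n(C3H5O3-) = 0.001176 mol.
By Henderson-Hasselbalch, pH = pKa + log([A^-]/[HA]) = 3.85 + log(0.001176/0.002825) = 3.85 + (-0.38) = 3.47.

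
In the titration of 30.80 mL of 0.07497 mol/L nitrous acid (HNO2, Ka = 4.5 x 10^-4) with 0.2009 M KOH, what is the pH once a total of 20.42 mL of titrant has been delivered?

n(acid) = 0.07497 x 0.03080 = 0.002309 mol; n(KOH) added = 0.2009 x 0.02042 = 0.004102 mol.
Base is in excess by 0.004102 - 0.002309 = 0.001793 mol in a total volume of 0.05122 L.
[OH^-] = 0.001793/0.05122 = 0.03501 M, so pOH = 1.46 and pH = 14.00 - 1.46 = 12.54.

12.54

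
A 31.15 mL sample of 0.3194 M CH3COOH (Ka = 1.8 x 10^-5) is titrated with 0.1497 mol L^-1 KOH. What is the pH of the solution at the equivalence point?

n(CH3COOH) = 0.3194 x 0.03115 = 0.009949 mol; V(KOH) at equivalence = 0.009949/0.1497 = 0.06646 L.
At equivalence all the acid is converted to CH3COO-; total volume = 0.03115 + 0.06646 = 0.09761 L, so [CH3COO-] = 0.009949/0.09761 = 0.1019 M.
Kb = Kw/Ka = 1.0e-14 / 1.8 x 10^-5 = 5.56e-10.
[OH^-] = sqrt(Kb x [CH3COO-]) = sqrt(5.56e-10 x 0.1019) = 7.53e-6 M.
pOH = 5.12, so pH = 14.00 - 5.12 = 8.88.

8.88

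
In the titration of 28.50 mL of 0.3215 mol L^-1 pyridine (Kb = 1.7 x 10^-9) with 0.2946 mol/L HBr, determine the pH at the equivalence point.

3.02

n(C5H5N) = 0.3215 x 0.02850 = 0.009163 mol; V(HBr) at equivalence = 0.009163/0.2946 = 0.03110 L.
At equivalence the base is fully converted to C5H5NH+; total volume = 0.05960 L, so [C5H5NH+] = 0.009163/0.05960 = 0.1537 M.
Ka(C5H5NH+) = Kw/Kb = 1.0e-14 / 1.7 x 10^-9 = 5.88e-6.
[H^+] = sqrt(Ka x [C5H5NH+]) = sqrt(5.88e-6 x 0.1537) = 0.000951 M.
pH = -log(0.000951) = 3.02.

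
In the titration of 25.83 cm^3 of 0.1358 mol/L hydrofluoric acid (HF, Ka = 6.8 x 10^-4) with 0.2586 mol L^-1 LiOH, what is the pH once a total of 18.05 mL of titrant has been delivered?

n(acid) = 0.1358 x 0.02583 = 0.003508 mol; n(LiOH) added = 0.2586 x 0.01805 = 0.004668 mol.
Base is in excess by 0.004668 - 0.003508 = 0.001160 mol in a total volume of 0.04388 L.
[OH^-] = 0.001160/0.04388 = 0.02644 M, so pOH = 1.58 and pH = 14.00 - 1.58 = 12.42.

12.42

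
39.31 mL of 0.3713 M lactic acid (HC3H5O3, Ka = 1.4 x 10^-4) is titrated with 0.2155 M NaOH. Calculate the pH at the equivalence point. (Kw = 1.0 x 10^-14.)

n(HC3H5O3) = 0.3713 x 0.03931 = 0.01460 mol; V(NaOH) at equivalence = 0.01460/0.2155 = 0.06773 L.
At equivalence all the acid is converted to C3H5O3-; total volume = 0.03931 + 0.06773 = 0.1070 L, so [C3H5O3-] = 0.01460/0.1070 = 0.1364 M.
Kb = Kw/Ka = 1.0e-14 / 1.4 x 10^-4 = 7.14e-11.
[OH^-] = sqrt(Kb x [C3H5O3-]) = sqrt(7.14e-11 x 0.1364) = 3.12e-6 M.
pOH = 5.51, so pH = 14.00 - 5.51 = 8.49.

8.49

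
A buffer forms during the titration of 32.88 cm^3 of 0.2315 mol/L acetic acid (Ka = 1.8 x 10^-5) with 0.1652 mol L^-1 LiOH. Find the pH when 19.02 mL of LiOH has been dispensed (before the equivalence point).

Initial n(CH3COOH) = 0.2315 x 0.03288 = 0.007612 mol.
n(LiOH) added = 0.1652 x 0.01902 = 0.003142 mol, converting that many moles of CH3COOH to CH3COO-.
Remaining n(CH3COOH) = 0.004470 mol; n(CH3COO-) = 0.003142 mol.
By Henderson-Hasselbalch, pH = pKa + log([A^-]/[HA]) = 4.74 + log(0.003142/0.004470) = 4.74 + (-0.15) = 4.59.

4.59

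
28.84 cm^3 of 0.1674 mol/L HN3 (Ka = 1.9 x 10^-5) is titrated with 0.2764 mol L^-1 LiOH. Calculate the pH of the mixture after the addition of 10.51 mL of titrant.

4.90

Initial n(HN3) = 0.1674 x 0.02884 = 0.004828 mol.
n(LiOH) added = 0.2764 x 0.01051 = 0.002905 mol, converting that many moles of HN3 to N3-.
Remaining n(HN3) = 0.001923 mol; n(N3-) = 0.002905 mol.
By Henderson-Hasselbalch, pH = pKa + log([A^-]/[HA]) = 4.72 + log(0.002905/0.001923) = 4.72 + (+0.18) = 4.90.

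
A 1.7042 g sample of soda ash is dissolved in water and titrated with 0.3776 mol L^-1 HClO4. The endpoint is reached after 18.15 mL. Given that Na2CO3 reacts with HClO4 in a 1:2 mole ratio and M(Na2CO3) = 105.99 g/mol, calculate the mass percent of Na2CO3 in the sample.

21.3%

n(HClO4) = 0.3776 x 0.01815 = 0.006853 mol.
n(Na2CO3) = 0.006853 / 2 = 0.003427 mol.
mass of Na2CO3 = 0.003427 x 105.99 = 0.3632 g.
% purity = 0.3632 / 1.7042 x 100 = 21.3%.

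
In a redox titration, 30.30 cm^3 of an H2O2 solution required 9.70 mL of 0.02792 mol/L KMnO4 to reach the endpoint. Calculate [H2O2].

0.0223 M

n(KMnO4) = 0.02792 x 0.009700 = 0.0002708 mol.
From the balanced equation, 2 mol KMnO4 reacts with 5 mol H2O2, so n(H2O2) = 0.0002708 x 5/2 = 0.0006771 mol.
[H2O2] = 0.0006771 / 0.03030 L = 0.0223 M.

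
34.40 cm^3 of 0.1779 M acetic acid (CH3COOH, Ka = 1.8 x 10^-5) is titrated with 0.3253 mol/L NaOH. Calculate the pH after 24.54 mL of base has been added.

n(acid) = 0.1779 x 0.03440 = 0.006120 mol; n(NaOH) added = 0.3253 x 0.02454 = 0.007983 mol.
Base is in excess by 0.007983 - 0.006120 = 0.001863 mol in a total volume of 0.05894 L.
[OH^-] = 0.001863/0.05894 = 0.03161 M, so pOH = 1.50 and pH = 14.00 - 1.50 = 12.50.

12.50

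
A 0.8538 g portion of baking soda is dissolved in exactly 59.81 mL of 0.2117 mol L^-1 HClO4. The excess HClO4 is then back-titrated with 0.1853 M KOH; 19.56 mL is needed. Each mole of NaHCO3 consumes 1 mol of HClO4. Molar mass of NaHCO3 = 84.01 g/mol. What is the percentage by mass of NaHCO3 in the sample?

88.9%

Total n(HClO4) added = 0.2117 x 0.05981 = 0.01266 mol.
n(KOH) used = 0.1853 x 0.01956 = 0.003624 mol, which equals the excess n(HClO4).
So n(HClO4) consumed by the sample = 0.01266 - 0.003624 = 0.009037 mol.
n(NaHCO3) = 0.009037 / 1 = 0.009037 mol.
mass NaHCO3 = 0.009037 x 84.01 = 0.7592 g, so %NaHCO3 = 0.7592/0.8538 x 100 = 88.9%.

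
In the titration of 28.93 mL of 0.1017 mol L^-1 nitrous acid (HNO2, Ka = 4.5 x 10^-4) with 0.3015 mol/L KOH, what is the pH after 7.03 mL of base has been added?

3.76

Initial n(HNO2) = 0.1017 x 0.02893 = 0.002942 mol.
n(KOH) added = 0.3015 x 0.007030 = 0.002120 mol, converting that many moles of HNO2 to NO2-.
Remaining n(HNO2) = 0.0008226 mol; n(NO2-) = 0.002120 mol.
By Henderson-Hasselbalch, pH = pKa + log([A^-]/[HA]) = 3.35 + log(0.002120/0.0008226) = 3.35 + (+0.41) = 3.76.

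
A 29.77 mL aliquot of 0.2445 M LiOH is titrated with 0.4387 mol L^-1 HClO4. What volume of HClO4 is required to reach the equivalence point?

16.6 mL

n(LiOH) = 0.2445 mol/L x 0.02977 L = 0.007279 mol.
At equivalence n(HClO4) = n(LiOH) = 0.007279 mol.
V(HClO4) = 0.007279 / 0.4387 = 0.01659 L = 16.6 mL.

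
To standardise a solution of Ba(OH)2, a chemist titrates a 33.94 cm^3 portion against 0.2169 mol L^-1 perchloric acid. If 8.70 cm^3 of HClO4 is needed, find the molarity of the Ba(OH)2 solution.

n(HClO4) delivered = 0.2169 x 0.008700 = 0.001887 mol.
The reaction is 1 Ba(OH)2 + 2 HClO4, so n(Ba(OH)2) = 0.001887 x 1/2 = 0.0009435 mol.
[Ba(OH)2] = 0.0009435 mol / 0.03394 L = 0.0278 M.

0.0278 M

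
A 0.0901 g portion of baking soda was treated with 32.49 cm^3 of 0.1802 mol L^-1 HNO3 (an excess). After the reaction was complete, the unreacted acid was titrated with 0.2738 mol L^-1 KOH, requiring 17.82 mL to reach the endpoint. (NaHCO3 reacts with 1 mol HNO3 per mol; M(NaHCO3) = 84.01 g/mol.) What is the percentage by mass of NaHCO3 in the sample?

Total n(HNO3) added = 0.1802 x 0.03249 = 0.005855 mol.
n(KOH) used = 0.2738 x 0.01782 = 0.004879 mol, which equals the excess n(HNO3).
So n(HNO3) consumed by the sample = 0.005855 - 0.004879 = 0.0009756 mol.
n(NaHCO3) = 0.0009756 / 1 = 0.0009756 mol.
mass NaHCO3 = 0.0009756 x 84.01 = 0.08196 g, so %NaHCO3 = 0.08196/0.0901 x 100 = 91.0%.

91.0%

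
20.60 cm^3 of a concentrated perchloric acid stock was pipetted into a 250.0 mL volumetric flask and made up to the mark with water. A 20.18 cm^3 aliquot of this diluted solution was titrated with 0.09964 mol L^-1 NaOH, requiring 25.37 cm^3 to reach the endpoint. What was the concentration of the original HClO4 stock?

n(NaOH) = 0.09964 x 0.02537 = 0.002528 mol.
n(HClO4) in the aliquot = 0.002528 mol.
[diluted HClO4] = 0.002528 / 0.02018 = 0.1253 M.
Dilution factor = 250.0/20.60 = 12.14, so [stock] = 0.1253 x 12.14 = 1.52 M.

1.52 M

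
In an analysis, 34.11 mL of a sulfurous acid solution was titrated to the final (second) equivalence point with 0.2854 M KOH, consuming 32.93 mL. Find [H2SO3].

0.138 M

n(KOH) = 0.2854 x 0.03293 = 0.009398 mol.
At the final (second) equivalence point, 2 mol OH^- react per mol H2SO3, so n(H2SO3) = 0.009398 / 2 = 0.004699 mol.
[H2SO3] = 0.004699 / 0.03411 L = 0.138 M.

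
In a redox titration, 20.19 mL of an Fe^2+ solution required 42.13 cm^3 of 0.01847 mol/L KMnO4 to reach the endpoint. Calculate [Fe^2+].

0.193 M

n(KMnO4) = 0.01847 x 0.04213 = 0.0007781 mol.
From the balanced equation, 1 mol KMnO4 reacts with 5 mol Fe^2+, so n(Fe^2+) = 0.0007781 x 5/1 = 0.003891 mol.
[Fe^2+] = 0.003891 / 0.02019 L = 0.193 M.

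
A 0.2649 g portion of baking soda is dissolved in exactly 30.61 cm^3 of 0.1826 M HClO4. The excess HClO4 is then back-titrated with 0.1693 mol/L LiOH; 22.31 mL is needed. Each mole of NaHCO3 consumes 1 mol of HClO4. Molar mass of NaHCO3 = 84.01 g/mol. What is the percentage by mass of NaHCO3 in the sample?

57.5%

Total n(HClO4) added = 0.1826 x 0.03061 = 0.005589 mol.
n(LiOH) used = 0.1693 x 0.02231 = 0.003777 mol, which equals the excess n(HClO4).
So n(HClO4) consumed by the sample = 0.005589 - 0.003777 = 0.001812 mol.
n(NaHCO3) = 0.001812 / 1 = 0.001812 mol.
mass NaHCO3 = 0.001812 x 84.01 = 0.1523 g, so %NaHCO3 = 0.1523/0.2649 x 100 = 57.5%.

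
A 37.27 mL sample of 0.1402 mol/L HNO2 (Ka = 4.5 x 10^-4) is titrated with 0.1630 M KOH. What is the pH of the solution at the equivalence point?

n(HNO2) = 0.1402 x 0.03727 = 0.005225 mol; V(KOH) at equivalence = 0.005225/0.1630 = 0.03206 L.
At equivalence all the acid is converted to NO2-; total volume = 0.03727 + 0.03206 = 0.06933 L, so [NO2-] = 0.005225/0.06933 = 0.07537 M.
Kb = Kw/Ka = 1.0e-14 / 4.5 x 10^-4 = 2.22e-11.
[OH^-] = sqrt(Kb x [NO2-]) = sqrt(2.22e-11 x 0.07537) = 1.29e-6 M.
pOH = 5.89, so pH = 14.00 - 5.89 = 8.11.

8.11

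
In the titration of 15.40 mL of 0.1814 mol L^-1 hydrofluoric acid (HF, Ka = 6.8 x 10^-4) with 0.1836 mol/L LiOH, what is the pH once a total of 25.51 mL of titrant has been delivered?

12.66

n(acid) = 0.1814 x 0.01540 = 0.002794 mol; n(LiOH) added = 0.1836 x 0.02551 = 0.004684 mol.
Base is in excess by 0.004684 - 0.002794 = 0.001890 mol in a total volume of 0.04091 L.
[OH^-] = 0.001890/0.04091 = 0.04620 M, so pOH = 1.34 and pH = 14.00 - 1.34 = 12.66.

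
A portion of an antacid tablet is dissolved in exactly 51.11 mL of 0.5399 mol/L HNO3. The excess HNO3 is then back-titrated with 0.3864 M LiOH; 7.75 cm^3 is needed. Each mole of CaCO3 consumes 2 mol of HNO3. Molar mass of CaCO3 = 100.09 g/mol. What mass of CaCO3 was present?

Total n(HNO3) added = 0.5399 x 0.05111 = 0.02759 mol.
n(LiOH) used = 0.3864 x 0.007750 = 0.002995 mol, which equals the excess n(HNO3).
So n(HNO3) consumed by the sample = 0.02759 - 0.002995 = 0.02460 mol.
n(CaCO3) = 0.02460 / 2 = 0.01230 mol.
mass = 0.01230 mol x 100.09 g/mol = 1.23 g.

1.23 g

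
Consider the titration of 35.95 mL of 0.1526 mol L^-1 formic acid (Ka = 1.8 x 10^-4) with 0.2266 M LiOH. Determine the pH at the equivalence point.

8.35

n(HCOOH) = 0.1526 x 0.03595 = 0.005486 mol; V(LiOH) at equivalence = 0.005486/0.2266 = 0.02421 L.
At equivalence all the acid is converted to HCOO-; total volume = 0.03595 + 0.02421 = 0.06016 L, so [HCOO-] = 0.005486/0.06016 = 0.09119 M.
Kb = Kw/Ka = 1.0e-14 / 1.8 x 10^-4 = 5.56e-11.
[OH^-] = sqrt(Kb x [HCOO-]) = sqrt(5.56e-11 x 0.09119) = 2.25e-6 M.
pOH = 5.65, so pH = 14.00 - 5.65 = 8.35.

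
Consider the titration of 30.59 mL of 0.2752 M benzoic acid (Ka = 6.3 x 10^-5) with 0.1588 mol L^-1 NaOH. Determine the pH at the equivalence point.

8.60

n(C6H5COOH) = 0.2752 x 0.03059 = 0.008418 mol; V(NaOH) at equivalence = 0.008418/0.1588 = 0.05301 L.
At equivalence all the acid is converted to C6H5COO-; total volume = 0.03059 + 0.05301 = 0.08360 L, so [C6H5COO-] = 0.008418/0.08360 = 0.1007 M.
Kb = Kw/Ka = 1.0e-14 / 6.3 x 10^-5 = 1.59e-10.
[OH^-] = sqrt(Kb x [C6H5COO-]) = sqrt(1.59e-10 x 0.1007) = 4.00e-6 M.
pOH = 5.40, so pH = 14.00 - 5.40 = 8.60.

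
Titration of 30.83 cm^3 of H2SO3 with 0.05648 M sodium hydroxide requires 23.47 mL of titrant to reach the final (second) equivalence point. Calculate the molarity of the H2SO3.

0.0215 M

n(NaOH) = 0.05648 x 0.02347 = 0.001326 mol.
At the final (second) equivalence point, 2 mol OH^- react per mol H2SO3, so n(H2SO3) = 0.001326 / 2 = 0.0006628 mol.
[H2SO3] = 0.0006628 / 0.03083 L = 0.0215 M.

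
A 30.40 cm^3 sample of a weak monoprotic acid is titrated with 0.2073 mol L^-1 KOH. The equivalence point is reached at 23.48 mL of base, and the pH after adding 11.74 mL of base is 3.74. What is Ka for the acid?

1.8 x 10^-4

11.74 mL is half of the equivalence volume, so this is the half-equivalence point where [HA] = [A^-].
At half-equivalence pH = pKa, so pKa = 3.74.
Ka = 10^(-3.74) = 1.8 x 10^-4.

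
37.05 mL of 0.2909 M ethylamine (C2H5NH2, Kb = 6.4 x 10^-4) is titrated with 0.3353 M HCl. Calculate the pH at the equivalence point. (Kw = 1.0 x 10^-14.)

n(C2H5NH2) = 0.2909 x 0.03705 = 0.01078 mol; V(HCl) at equivalence = 0.01078/0.3353 = 0.03214 L.
At equivalence the base is fully converted to C2H5NH3+; total volume = 0.06919 L, so [C2H5NH3+] = 0.01078/0.06919 = 0.1558 M.
Ka(C2H5NH3+) = Kw/Kb = 1.0e-14 / 6.4 x 10^-4 = 1.56e-11.
[H^+] = sqrt(Ka x [C2H5NH3+]) = sqrt(1.56e-11 x 0.1558) = 1.56e-6 M.
pH = -log(1.56e-6) = 5.81.

5.81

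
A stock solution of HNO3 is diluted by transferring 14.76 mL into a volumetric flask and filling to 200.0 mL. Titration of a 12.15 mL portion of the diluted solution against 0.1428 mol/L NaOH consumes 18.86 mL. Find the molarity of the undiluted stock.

n(NaOH) = 0.1428 x 0.01886 = 0.002693 mol.
n(HNO3) in the aliquot = 0.002693 mol.
[diluted HNO3] = 0.002693 / 0.01215 = 0.2217 M.
Dilution factor = 200.0/14.76 = 13.55, so [stock] = 0.2217 x 13.55 = 3.00 M.

3.00 M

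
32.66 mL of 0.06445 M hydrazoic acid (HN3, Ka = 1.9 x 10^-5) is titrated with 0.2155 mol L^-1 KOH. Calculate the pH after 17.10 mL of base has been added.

12.50

n(acid) = 0.06445 x 0.03266 = 0.002105 mol; n(KOH) added = 0.2155 x 0.01710 = 0.003685 mol.
Base is in excess by 0.003685 - 0.002105 = 0.001580 mol in a total volume of 0.04976 L.
[OH^-] = 0.001580/0.04976 = 0.03175 M, so pOH = 1.50 and pH = 14.00 - 1.50 = 12.50.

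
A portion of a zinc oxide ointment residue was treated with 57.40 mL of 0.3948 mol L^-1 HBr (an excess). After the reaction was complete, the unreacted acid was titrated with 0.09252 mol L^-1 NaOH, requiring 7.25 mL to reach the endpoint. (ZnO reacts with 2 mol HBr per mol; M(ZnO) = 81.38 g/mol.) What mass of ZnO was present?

Total n(HBr) added = 0.3948 x 0.05740 = 0.02266 mol.
n(NaOH) used = 0.09252 x 0.007250 = 0.0006708 mol, which equals the excess n(HBr).
So n(HBr) consumed by the sample = 0.02266 - 0.0006708 = 0.02199 mol.
n(ZnO) = 0.02199 / 2 = 0.01100 mol.
mass = 0.01100 mol x 81.38 g/mol = 0.895 g.

0.895 g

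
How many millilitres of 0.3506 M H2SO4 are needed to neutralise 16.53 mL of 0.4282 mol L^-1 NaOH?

n(NaOH) = 0.4282 mol/L x 0.01653 L = 0.007078 mol.
The neutralisation is 2 NaOH : 1 H2SO4, so n(H2SO4) = 0.007078 x 1/2 = 0.003539 mol.
V(H2SO4) = 0.003539 / 0.3506 = 0.01009 L = 10.1 mL.

10.1 mL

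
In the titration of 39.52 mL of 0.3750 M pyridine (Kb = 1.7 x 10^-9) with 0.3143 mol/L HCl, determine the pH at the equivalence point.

n(C5H5N) = 0.3750 x 0.03952 = 0.01482 mol; V(HCl) at equivalence = 0.01482/0.3143 = 0.04715 L.
At equivalence the base is fully converted to C5H5NH+; total volume = 0.08667 L, so [C5H5NH+] = 0.01482/0.08667 = 0.1710 M.
Ka(C5H5NH+) = Kw/Kb = 1.0e-14 / 1.7 x 10^-9 = 5.88e-6.
[H^+] = sqrt(Ka x [C5H5NH+]) = sqrt(5.88e-6 x 0.1710) = 0.00100 M.
pH = -log(0.00100) = 3.00.

3.00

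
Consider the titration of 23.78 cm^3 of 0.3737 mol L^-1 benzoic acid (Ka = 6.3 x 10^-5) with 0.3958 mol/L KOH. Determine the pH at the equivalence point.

8.74

n(C6H5COOH) = 0.3737 x 0.02378 = 0.008887 mol; V(KOH) at equivalence = 0.008887/0.3958 = 0.02245 L.
At equivalence all the acid is converted to C6H5COO-; total volume = 0.02378 + 0.02245 = 0.04623 L, so [C6H5COO-] = 0.008887/0.04623 = 0.1922 M.
Kb = Kw/Ka = 1.0e-14 / 6.3 x 10^-5 = 1.59e-10.
[OH^-] = sqrt(Kb x [C6H5COO-]) = sqrt(1.59e-10 x 0.1922) = 5.52e-6 M.
pOH = 5.26, so pH = 14.00 - 5.26 = 8.74.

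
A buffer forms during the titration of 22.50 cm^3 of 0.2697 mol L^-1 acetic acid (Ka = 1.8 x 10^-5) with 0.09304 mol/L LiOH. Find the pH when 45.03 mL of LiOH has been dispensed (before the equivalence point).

Initial n(CH3COOH) = 0.2697 x 0.02250 = 0.006068 mol.
n(LiOH) added = 0.09304 x 0.04503 = 0.004190 mol, converting that many moles of CH3COOH to CH3COO-.
Remaining n(CH3COOH) = 0.001879 mol; n(CH3COO-) = 0.004190 mol.
By Henderson-Hasselbalch, pH = pKa + log([A^-]/[HA]) = 4.74 + log(0.004190/0.001879) = 4.74 + (+0.35) = 5.09.

5.09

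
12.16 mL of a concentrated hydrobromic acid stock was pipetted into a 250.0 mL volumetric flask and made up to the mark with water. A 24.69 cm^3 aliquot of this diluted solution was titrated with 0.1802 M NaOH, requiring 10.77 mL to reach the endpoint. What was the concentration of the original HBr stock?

1.62 M

n(NaOH) = 0.1802 x 0.01077 = 0.001941 mol.
n(HBr) in the aliquot = 0.001941 mol.
[diluted HBr] = 0.001941 / 0.02469 = 0.07860 M.
Dilution factor = 250.0/12.16 = 20.56, so [stock] = 0.07860 x 20.56 = 1.62 M.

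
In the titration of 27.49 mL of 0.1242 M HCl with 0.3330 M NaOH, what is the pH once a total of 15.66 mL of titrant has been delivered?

12.62

n(acid) = 0.1242 x 0.02749 = 0.003414 mol; n(NaOH) added = 0.3330 x 0.01566 = 0.005215 mol.
Base is in excess by 0.005215 - 0.003414 = 0.001801 mol in a total volume of 0.04315 L.
[OH^-] = 0.001801/0.04315 = 0.04173 M, so pOH = 1.38 and pH = 14.00 - 1.38 = 12.62.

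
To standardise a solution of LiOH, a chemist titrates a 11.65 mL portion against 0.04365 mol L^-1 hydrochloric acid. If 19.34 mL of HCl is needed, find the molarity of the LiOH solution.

n(HCl) delivered = 0.04365 x 0.01934 = 0.0008442 mol.
For a 1:1 reaction, n(LiOH) = 0.0008442 mol.
[LiOH] = 0.0008442 mol / 0.01165 L = 0.0725 M.

0.0725 M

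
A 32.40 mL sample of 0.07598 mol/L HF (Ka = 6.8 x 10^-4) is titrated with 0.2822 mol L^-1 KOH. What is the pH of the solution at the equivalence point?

7.97

n(HF) = 0.07598 x 0.03240 = 0.002462 mol; V(KOH) at equivalence = 0.002462/0.2822 = 0.008723 L.
At equivalence all the acid is converted to F-; total volume = 0.03240 + 0.008723 = 0.04112 L, so [F-] = 0.002462/0.04112 = 0.05986 M.
Kb = Kw/Ka = 1.0e-14 / 6.8 x 10^-4 = 1.47e-11.
[OH^-] = sqrt(Kb x [F-]) = sqrt(1.47e-11 x 0.05986) = 9.38e-7 M.
pOH = 6.03, so pH = 14.00 - 6.03 = 7.97.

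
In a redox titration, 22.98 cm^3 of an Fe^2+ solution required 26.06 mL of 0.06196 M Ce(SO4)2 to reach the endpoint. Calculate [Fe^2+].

0.0703 M

n(Ce(SO4)2) = 0.06196 x 0.02606 = 0.001615 mol.
From the balanced equation, 1 mol Ce(SO4)2 reacts with 1 mol Fe^2+, so n(Fe^2+) = 0.001615 x 1/1 = 0.001615 mol.
[Fe^2+] = 0.001615 / 0.02298 L = 0.0703 M.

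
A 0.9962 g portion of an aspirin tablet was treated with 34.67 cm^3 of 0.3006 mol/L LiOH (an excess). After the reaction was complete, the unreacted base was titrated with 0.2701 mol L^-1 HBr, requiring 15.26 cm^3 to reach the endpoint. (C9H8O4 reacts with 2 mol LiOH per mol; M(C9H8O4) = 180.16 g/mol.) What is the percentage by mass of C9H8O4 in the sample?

57.0%

Total n(LiOH) added = 0.3006 x 0.03467 = 0.01042 mol.
n(HBr) used = 0.2701 x 0.01526 = 0.004122 mol, which equals the excess n(LiOH).
So n(LiOH) consumed by the sample = 0.01042 - 0.004122 = 0.006300 mol.
n(C9H8O4) = 0.006300 / 2 = 0.003150 mol.
mass C9H8O4 = 0.003150 x 180.16 = 0.5675 g, so %C9H8O4 = 0.5675/0.9962 x 100 = 57.0%.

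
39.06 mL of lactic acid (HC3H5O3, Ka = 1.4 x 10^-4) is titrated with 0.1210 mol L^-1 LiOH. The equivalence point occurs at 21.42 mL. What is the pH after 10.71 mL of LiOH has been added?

3.85

10.71 mL is exactly half the equivalence volume (21.42/2), i.e. the half-equivalence point.
There, n(HA) = n(A^-), so pH = pKa = -log(1.4 x 10^-4) = 3.85.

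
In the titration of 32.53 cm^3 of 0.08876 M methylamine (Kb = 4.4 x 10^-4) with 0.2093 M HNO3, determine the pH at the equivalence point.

n(CH3NH2) = 0.08876 x 0.03253 = 0.002887 mol; V(HNO3) at equivalence = 0.002887/0.2093 = 0.01380 L.
At equivalence the base is fully converted to CH3NH3+; total volume = 0.04633 L, so [CH3NH3+] = 0.002887/0.04633 = 0.06233 M.
Ka(CH3NH3+) = Kw/Kb = 1.0e-14 / 4.4 x 10^-4 = 2.27e-11.
[H^+] = sqrt(Ka x [CH3NH3+]) = sqrt(2.27e-11 x 0.06233) = 1.19e-6 M.
pH = -log(1.19e-6) = 5.92.

5.92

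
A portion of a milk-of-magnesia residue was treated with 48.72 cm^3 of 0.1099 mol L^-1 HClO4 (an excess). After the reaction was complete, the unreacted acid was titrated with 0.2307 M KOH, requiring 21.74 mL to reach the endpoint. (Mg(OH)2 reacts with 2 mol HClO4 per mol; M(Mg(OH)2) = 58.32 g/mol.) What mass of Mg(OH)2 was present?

0.00988 g

Total n(HClO4) added = 0.1099 x 0.04872 = 0.005354 mol.
n(KOH) used = 0.2307 x 0.02174 = 0.005015 mol, which equals the excess n(HClO4).
So n(HClO4) consumed by the sample = 0.005354 - 0.005015 = 0.0003389 mol.
n(Mg(OH)2) = 0.0003389 / 2 = 0.0001695 mol.
mass = 0.0001695 mol x 58.32 g/mol = 0.00988 g.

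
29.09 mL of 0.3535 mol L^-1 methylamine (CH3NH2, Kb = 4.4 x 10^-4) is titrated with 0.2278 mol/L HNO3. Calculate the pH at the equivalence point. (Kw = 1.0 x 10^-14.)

n(CH3NH2) = 0.3535 x 0.02909 = 0.01028 mol; V(HNO3) at equivalence = 0.01028/0.2278 = 0.04514 L.
At equivalence the base is fully converted to CH3NH3+; total volume = 0.07423 L, so [CH3NH3+] = 0.01028/0.07423 = 0.1385 M.
Ka(CH3NH3+) = Kw/Kb = 1.0e-14 / 4.4 x 10^-4 = 2.27e-11.
[H^+] = sqrt(Ka x [CH3NH3+]) = sqrt(2.27e-11 x 0.1385) = 1.77e-6 M.
pH = -log(1.77e-6) = 5.75.

5.75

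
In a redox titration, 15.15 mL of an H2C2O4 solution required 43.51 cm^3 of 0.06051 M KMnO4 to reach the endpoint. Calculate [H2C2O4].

0.434 M

n(KMnO4) = 0.06051 x 0.04351 = 0.002633 mol.
From the balanced equation, 2 mol KMnO4 reacts with 5 mol H2C2O4, so n(H2C2O4) = 0.002633 x 5/2 = 0.006582 mol.
[H2C2O4] = 0.006582 / 0.01515 L = 0.434 M.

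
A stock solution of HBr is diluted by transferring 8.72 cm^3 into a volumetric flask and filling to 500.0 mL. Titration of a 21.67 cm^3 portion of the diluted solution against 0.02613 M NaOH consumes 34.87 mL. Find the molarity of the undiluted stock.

n(NaOH) = 0.02613 x 0.03487 = 0.0009112 mol.
n(HBr) in the aliquot = 0.0009112 mol.
[diluted HBr] = 0.0009112 / 0.02167 = 0.04205 M.
Dilution factor = 500.0/8.720 = 57.34, so [stock] = 0.04205 x 57.34 = 2.41 M.

2.41 M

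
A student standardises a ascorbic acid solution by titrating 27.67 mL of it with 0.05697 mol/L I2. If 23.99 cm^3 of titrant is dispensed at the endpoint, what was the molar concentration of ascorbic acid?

n(I2) = 0.05697 x 0.02399 = 0.001367 mol.
From the balanced equation, 1 mol I2 reacts with 1 mol ascorbic acid, so n(ascorbic acid) = 0.001367 x 1/1 = 0.001367 mol.
[ascorbic acid] = 0.001367 / 0.02767 L = 0.0494 M.

0.0494 M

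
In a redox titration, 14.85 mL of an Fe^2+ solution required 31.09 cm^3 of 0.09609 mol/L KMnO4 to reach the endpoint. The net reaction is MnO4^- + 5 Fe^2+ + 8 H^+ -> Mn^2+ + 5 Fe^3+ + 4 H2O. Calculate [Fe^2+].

1.01 M

n(KMnO4) = 0.09609 x 0.03109 = 0.002987 mol.
From the balanced equation, 1 mol KMnO4 reacts with 5 mol Fe^2+, so n(Fe^2+) = 0.002987 x 5/1 = 0.01494 mol.
[Fe^2+] = 0.01494 / 0.01485 L = 1.01 M.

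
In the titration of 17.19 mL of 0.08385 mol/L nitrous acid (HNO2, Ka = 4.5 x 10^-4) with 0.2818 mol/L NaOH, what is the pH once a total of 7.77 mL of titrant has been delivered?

12.48

n(acid) = 0.08385 x 0.01719 = 0.001441 mol; n(NaOH) added = 0.2818 x 0.007770 = 0.002190 mol.
Base is in excess by 0.002190 - 0.001441 = 0.0007482 mol in a total volume of 0.02496 L.
[OH^-] = 0.0007482/0.02496 = 0.02998 M, so pOH = 1.52 and pH = 14.00 - 1.52 = 12.48.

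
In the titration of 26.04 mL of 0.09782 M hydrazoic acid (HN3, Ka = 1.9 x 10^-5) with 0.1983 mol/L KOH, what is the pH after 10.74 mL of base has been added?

5.43

Initial n(HN3) = 0.09782 x 0.02604 = 0.002547 mol.
n(KOH) added = 0.1983 x 0.01074 = 0.002130 mol, converting that many moles of HN3 to N3-.
Remaining n(HN3) = 0.0004175 mol; n(N3-) = 0.002130 mol.
By Henderson-Hasselbalch, pH = pKa + log([A^-]/[HA]) = 4.72 + log(0.002130/0.0004175) = 4.72 + (+0.71) = 5.43.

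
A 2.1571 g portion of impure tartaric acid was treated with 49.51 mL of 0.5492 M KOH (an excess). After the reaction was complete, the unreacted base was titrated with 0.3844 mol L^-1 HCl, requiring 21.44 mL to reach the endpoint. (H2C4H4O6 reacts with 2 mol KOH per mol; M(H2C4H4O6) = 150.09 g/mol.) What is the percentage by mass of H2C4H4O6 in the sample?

Total n(KOH) added = 0.5492 x 0.04951 = 0.02719 mol.
n(HCl) used = 0.3844 x 0.02144 = 0.008242 mol, which equals the excess n(KOH).
So n(KOH) consumed by the sample = 0.02719 - 0.008242 = 0.01895 mol.
n(H2C4H4O6) = 0.01895 / 2 = 0.009475 mol.
mass H2C4H4O6 = 0.009475 x 150.09 = 1.422 g, so %H2C4H4O6 = 1.422/2.1571 x 100 = 65.9%.

65.9%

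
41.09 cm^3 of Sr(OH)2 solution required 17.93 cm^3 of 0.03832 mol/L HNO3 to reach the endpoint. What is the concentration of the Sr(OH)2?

n(HNO3) delivered = 0.03832 x 0.01793 = 0.0006871 mol.
The reaction is 1 Sr(OH)2 + 2 HNO3, so n(Sr(OH)2) = 0.0006871 x 1/2 = 0.0003435 mol.
[Sr(OH)2] = 0.0003435 mol / 0.04109 L = 0.00836 M.

0.00836 M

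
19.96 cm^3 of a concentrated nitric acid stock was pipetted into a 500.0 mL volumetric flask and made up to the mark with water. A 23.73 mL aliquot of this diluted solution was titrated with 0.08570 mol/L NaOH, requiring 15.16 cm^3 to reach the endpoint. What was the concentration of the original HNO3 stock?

n(NaOH) = 0.08570 x 0.01516 = 0.001299 mol.
n(HNO3) in the aliquot = 0.001299 mol.
[diluted HNO3] = 0.001299 / 0.02373 = 0.05475 M.
Dilution factor = 500.0/19.96 = 25.05, so [stock] = 0.05475 x 25.05 = 1.37 M.

1.37 M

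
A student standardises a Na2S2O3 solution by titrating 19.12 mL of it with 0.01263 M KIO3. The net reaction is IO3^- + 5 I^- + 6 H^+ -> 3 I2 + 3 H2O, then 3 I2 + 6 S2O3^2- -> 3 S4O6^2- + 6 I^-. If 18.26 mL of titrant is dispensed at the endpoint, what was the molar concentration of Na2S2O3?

0.0724 M

n(KIO3) = 0.01263 x 0.01826 = 0.0002306 mol.
From the balanced equation, 1 mol KIO3 reacts with 6 mol Na2S2O3, so n(Na2S2O3) = 0.0002306 x 6/1 = 0.001384 mol.
[Na2S2O3] = 0.001384 / 0.01912 L = 0.0724 M.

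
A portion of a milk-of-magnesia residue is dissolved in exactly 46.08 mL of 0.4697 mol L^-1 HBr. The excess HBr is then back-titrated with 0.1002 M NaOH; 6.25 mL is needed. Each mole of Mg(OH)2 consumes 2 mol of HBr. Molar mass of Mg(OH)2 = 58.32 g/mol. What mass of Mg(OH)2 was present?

Total n(HBr) added = 0.4697 x 0.04608 = 0.02164 mol.
n(NaOH) used = 0.1002 x 0.006250 = 0.0006262 mol, which equals the excess n(HBr).
So n(HBr) consumed by the sample = 0.02164 - 0.0006262 = 0.02102 mol.
n(Mg(OH)2) = 0.02102 / 2 = 0.01051 mol.
mass = 0.01051 mol x 58.32 g/mol = 0.613 g.

0.613 g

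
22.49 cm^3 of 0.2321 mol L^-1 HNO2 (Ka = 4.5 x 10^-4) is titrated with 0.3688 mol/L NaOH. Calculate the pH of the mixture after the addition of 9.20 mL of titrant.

Initial n(HNO2) = 0.2321 x 0.02249 = 0.005220 mol.
n(NaOH) added = 0.3688 x 0.009200 = 0.003393 mol, converting that many moles of HNO2 to NO2-.
Remaining n(HNO2) = 0.001827 mol; n(NO2-) = 0.003393 mol.
By Henderson-Hasselbalch, pH = pKa + log([A^-]/[HA]) = 3.35 + log(0.003393/0.001827) = 3.35 + (+0.27) = 3.62.

3.62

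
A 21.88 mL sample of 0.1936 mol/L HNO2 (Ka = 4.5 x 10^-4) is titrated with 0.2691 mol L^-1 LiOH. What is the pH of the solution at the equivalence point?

8.20

n(HNO2) = 0.1936 x 0.02188 = 0.004236 mol; V(LiOH) at equivalence = 0.004236/0.2691 = 0.01574 L.
At equivalence all the acid is converted to NO2-; total volume = 0.02188 + 0.01574 = 0.03762 L, so [NO2-] = 0.004236/0.03762 = 0.1126 M.
Kb = Kw/Ka = 1.0e-14 / 4.5 x 10^-4 = 2.22e-11.
[OH^-] = sqrt(Kb x [NO2-]) = sqrt(2.22e-11 x 0.1126) = 1.58e-6 M.
pOH = 5.80, so pH = 14.00 - 5.80 = 8.20.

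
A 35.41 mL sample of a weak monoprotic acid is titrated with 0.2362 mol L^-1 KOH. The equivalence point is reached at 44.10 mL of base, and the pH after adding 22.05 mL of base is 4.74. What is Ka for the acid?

22.05 mL is half of the equivalence volume, so this is the half-equivalence point where [HA] = [A^-].
At half-equivalence pH = pKa, so pKa = 4.74.
Ka = 10^(-4.74) = 1.8 x 10^-5.

1.8 x 10^-5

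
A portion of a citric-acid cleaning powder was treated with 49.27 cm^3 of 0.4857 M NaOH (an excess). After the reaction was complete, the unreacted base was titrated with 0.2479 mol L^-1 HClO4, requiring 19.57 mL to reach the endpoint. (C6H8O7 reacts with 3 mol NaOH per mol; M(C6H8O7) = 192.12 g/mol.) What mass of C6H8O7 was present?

Total n(NaOH) added = 0.4857 x 0.04927 = 0.02393 mol.
n(HClO4) used = 0.2479 x 0.01957 = 0.004851 mol, which equals the excess n(NaOH).
So n(NaOH) consumed by the sample = 0.02393 - 0.004851 = 0.01908 mol.
n(C6H8O7) = 0.01908 / 3 = 0.006360 mol.
mass = 0.006360 mol x 192.12 g/mol = 1.22 g.

1.22 g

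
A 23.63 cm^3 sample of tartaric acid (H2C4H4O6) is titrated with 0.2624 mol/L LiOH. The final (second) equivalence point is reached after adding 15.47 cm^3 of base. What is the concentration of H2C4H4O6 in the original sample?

n(LiOH) = 0.2624 x 0.01547 = 0.004059 mol.
At the final (second) equivalence point, 2 mol OH^- react per mol H2C4H4O6, so n(H2C4H4O6) = 0.004059 / 2 = 0.002030 mol.
[H2C4H4O6] = 0.002030 / 0.02363 L = 0.0859 M.

0.0859 M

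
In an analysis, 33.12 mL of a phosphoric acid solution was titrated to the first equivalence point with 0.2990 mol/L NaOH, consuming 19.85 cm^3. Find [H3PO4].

n(NaOH) = 0.2990 x 0.01985 = 0.005935 mol.
At the first equivalence point, 1 mol OH^- react per mol H3PO4, so n(H3PO4) = 0.005935 / 1 = 0.005935 mol.
[H3PO4] = 0.005935 / 0.03312 L = 0.179 M.

0.179 M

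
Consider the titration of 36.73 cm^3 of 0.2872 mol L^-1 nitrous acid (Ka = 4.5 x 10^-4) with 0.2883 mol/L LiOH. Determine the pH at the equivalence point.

n(HNO2) = 0.2872 x 0.03673 = 0.01055 mol; V(LiOH) at equivalence = 0.01055/0.2883 = 0.03659 L.
At equivalence all the acid is converted to NO2-; total volume = 0.03673 + 0.03659 = 0.07332 L, so [NO2-] = 0.01055/0.07332 = 0.1439 M.
Kb = Kw/Ka = 1.0e-14 / 4.5 x 10^-4 = 2.22e-11.
[OH^-] = sqrt(Kb x [NO2-]) = sqrt(2.22e-11 x 0.1439) = 1.79e-6 M.
pOH = 5.75, so pH = 14.00 - 5.75 = 8.25.

8.25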